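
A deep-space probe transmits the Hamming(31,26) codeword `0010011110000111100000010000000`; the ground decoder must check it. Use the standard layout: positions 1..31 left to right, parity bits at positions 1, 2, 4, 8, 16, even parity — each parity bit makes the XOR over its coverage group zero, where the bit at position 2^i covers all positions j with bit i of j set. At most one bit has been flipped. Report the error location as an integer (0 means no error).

27

s1: b1⊕b3⊕b5⊕b7⊕b9⊕b11⊕b13⊕b15⊕b17⊕b19⊕b21⊕b23⊕b25⊕b27⊕b29⊕b31 = 0⊕1⊕0⊕1⊕1⊕0⊕0⊕1⊕1⊕0⊕0⊕0⊕0⊕0⊕0⊕0 = 1
s2: b2⊕b3⊕b6⊕b7⊕b10⊕b11⊕b14⊕b15⊕b18⊕b19⊕b22⊕b23⊕b26⊕b27⊕b30⊕b31 = 0⊕1⊕1⊕1⊕0⊕0⊕1⊕1⊕0⊕0⊕0⊕0⊕0⊕0⊕0⊕0 = 1
s4: b4⊕b5⊕b6⊕b7⊕b12⊕b13⊕b14⊕b15⊕b20⊕b21⊕b22⊕b23⊕b28⊕b29⊕b30⊕b31 = 0⊕0⊕1⊕1⊕0⊕0⊕1⊕1⊕0⊕0⊕0⊕0⊕0⊕0⊕0⊕0 = 0
s8: b8⊕b9⊕b10⊕b11⊕b12⊕b13⊕b14⊕b15⊕b24⊕b25⊕b26⊕b27⊕b28⊕b29⊕b30⊕b31 = 1⊕1⊕0⊕0⊕0⊕0⊕1⊕1⊕1⊕0⊕0⊕0⊕0⊕0⊕0⊕0 = 1
s16: b16⊕b17⊕b18⊕b19⊕b20⊕b21⊕b22⊕b23⊕b24⊕b25⊕b26⊕b27⊕b28⊕b29⊕b30⊕b31 = 1⊕1⊕0⊕0⊕0⊕0⊕0⊕0⊕1⊕0⊕0⊕0⊕0⊕0⊕0⊕0 = 1
Syndrome (s16...s1) = 11011 → position 27.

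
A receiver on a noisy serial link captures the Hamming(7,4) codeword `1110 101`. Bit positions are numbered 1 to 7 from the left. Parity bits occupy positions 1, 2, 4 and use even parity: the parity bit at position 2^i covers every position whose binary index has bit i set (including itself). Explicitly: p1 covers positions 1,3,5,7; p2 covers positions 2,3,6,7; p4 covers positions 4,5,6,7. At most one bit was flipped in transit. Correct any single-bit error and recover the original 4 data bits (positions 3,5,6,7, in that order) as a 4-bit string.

s1: b1⊕b3⊕b5⊕b7 = 1⊕1⊕1⊕1 = 0
s2: b2⊕b3⊕b6⊕b7 = 1⊕1⊕0⊕1 = 1
s4: b4⊕b5⊕b6⊕b7 = 0⊕1⊕0⊕1 = 0
Syndrome (s4...s1) = 010 → position 2.
Flip bit 2: corrected codeword = 1010101
Data bits at positions 3,5,6,7: 1101

1101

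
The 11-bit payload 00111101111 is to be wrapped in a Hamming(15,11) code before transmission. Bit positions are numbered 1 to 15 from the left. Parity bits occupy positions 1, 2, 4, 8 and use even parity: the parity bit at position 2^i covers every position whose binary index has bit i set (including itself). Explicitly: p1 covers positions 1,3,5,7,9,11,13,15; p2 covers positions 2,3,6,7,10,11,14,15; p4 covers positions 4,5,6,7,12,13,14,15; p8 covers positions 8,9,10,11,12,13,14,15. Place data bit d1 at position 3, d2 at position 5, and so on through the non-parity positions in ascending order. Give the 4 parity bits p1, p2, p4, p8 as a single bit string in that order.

0100

Place data bits at non-power-of-two positions: b3=0, b5=0, b6=1, b7=1, b9=1, b10=1, b11=0, b12=1, b13=1, b14=1, b15=1.
p1 = XOR of data positions {3,5,7,9,11,13,15} = 0⊕0⊕1⊕1⊕0⊕1⊕1 = 0
p2 = XOR of data positions {3,6,7,10,11,14,15} = 0⊕1⊕1⊕1⊕0⊕1⊕1 = 1
p4 = XOR of data positions {5,6,7,12,13,14,15} = 0⊕1⊕1⊕1⊕1⊕1⊕1 = 0
p8 = XOR of data positions {9,10,11,12,13,14,15} = 1⊕1⊕0⊕1⊕1⊕1⊕1 = 0
Parity bits p1,p2,p4,p8 = 0100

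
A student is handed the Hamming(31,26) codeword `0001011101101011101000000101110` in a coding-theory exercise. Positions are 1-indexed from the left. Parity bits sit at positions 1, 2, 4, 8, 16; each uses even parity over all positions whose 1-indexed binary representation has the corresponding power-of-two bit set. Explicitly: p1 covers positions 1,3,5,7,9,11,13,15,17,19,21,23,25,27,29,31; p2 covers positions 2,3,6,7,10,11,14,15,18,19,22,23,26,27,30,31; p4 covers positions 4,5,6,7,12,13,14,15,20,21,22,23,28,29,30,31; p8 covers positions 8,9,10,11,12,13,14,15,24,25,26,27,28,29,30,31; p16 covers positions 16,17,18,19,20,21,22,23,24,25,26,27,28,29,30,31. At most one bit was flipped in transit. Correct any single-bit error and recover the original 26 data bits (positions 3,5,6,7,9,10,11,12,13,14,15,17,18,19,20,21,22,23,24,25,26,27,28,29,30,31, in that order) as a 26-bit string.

s1: b1⊕b3⊕b5⊕b7⊕b9⊕b11⊕b13⊕b15⊕b17⊕b19⊕b21⊕b23⊕b25⊕b27⊕b29⊕b31 = 0⊕0⊕0⊕1⊕0⊕1⊕1⊕1⊕1⊕1⊕0⊕0⊕0⊕0⊕1⊕0 = 1
s2: b2⊕b3⊕b6⊕b7⊕b10⊕b11⊕b14⊕b15⊕b18⊕b19⊕b22⊕b23⊕b26⊕b27⊕b30⊕b31 = 0⊕0⊕1⊕1⊕1⊕1⊕0⊕1⊕0⊕1⊕0⊕0⊕1⊕0⊕1⊕0 = 0
s4: b4⊕b5⊕b6⊕b7⊕b12⊕b13⊕b14⊕b15⊕b20⊕b21⊕b22⊕b23⊕b28⊕b29⊕b30⊕b31 = 1⊕0⊕1⊕1⊕0⊕1⊕0⊕1⊕0⊕0⊕0⊕0⊕1⊕1⊕1⊕0 = 0
s8: b8⊕b9⊕b10⊕b11⊕b12⊕b13⊕b14⊕b15⊕b24⊕b25⊕b26⊕b27⊕b28⊕b29⊕b30⊕b31 = 1⊕0⊕1⊕1⊕0⊕1⊕0⊕1⊕0⊕0⊕1⊕0⊕1⊕1⊕1⊕0 = 1
s16: b16⊕b17⊕b18⊕b19⊕b20⊕b21⊕b22⊕b23⊕b24⊕b25⊕b26⊕b27⊕b28⊕b29⊕b30⊕b31 = 1⊕1⊕0⊕1⊕0⊕0⊕0⊕0⊕0⊕0⊕1⊕0⊕1⊕1⊕1⊕0 = 1
Syndrome (s16...s1) = 11001 → position 25.
Flip bit 25: corrected codeword = 0001011101101011101000001101110
Data bits at positions 3,5,6,7,9,10,11,12,13,14,15,17,18,19,20,21,22,23,24,25,26,27,28,29,30,31: 00110110101101000001101110

00110110101101000001101110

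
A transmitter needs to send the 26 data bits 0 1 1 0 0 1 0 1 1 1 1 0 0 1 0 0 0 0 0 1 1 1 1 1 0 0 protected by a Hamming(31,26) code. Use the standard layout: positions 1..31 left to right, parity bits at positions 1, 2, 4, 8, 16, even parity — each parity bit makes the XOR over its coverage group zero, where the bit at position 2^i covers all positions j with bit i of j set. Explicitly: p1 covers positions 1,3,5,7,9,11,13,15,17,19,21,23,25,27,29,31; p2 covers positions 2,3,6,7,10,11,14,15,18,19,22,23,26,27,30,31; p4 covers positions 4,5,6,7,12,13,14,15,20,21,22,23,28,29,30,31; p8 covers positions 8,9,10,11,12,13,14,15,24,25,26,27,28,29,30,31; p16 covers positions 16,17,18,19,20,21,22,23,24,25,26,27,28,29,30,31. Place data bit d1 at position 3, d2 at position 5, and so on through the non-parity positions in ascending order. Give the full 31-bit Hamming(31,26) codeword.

Place data bits at non-power-of-two positions: b3=0, b5=1, b6=1, b7=0, b9=0, b10=1, b11=0, b12=1, b13=1, b14=1, b15=1, b17=0, b18=0, b19=1, b20=0, b21=0, b22=0, b23=0, b24=0, b25=1, b26=1, b27=1, b28=1, b29=1, b30=0, b31=0.
p1 = XOR of data positions {3,5,7,9,11,13,15,17,19,21,23,25,27,29,31} = 0⊕1⊕0⊕0⊕0⊕1⊕1⊕0⊕1⊕0⊕0⊕1⊕1⊕1⊕0 = 1
p2 = XOR of data positions {3,6,7,10,11,14,15,18,19,22,23,26,27,30,31} = 0⊕1⊕0⊕1⊕0⊕1⊕1⊕0⊕1⊕0⊕0⊕1⊕1⊕0⊕0 = 1
p4 = XOR of data positions {5,6,7,12,13,14,15,20,21,22,23,28,29,30,31} = 1⊕1⊕0⊕1⊕1⊕1⊕1⊕0⊕0⊕0⊕0⊕1⊕1⊕0⊕0 = 0
p8 = XOR of data positions {9,10,11,12,13,14,15,24,25,26,27,28,29,30,31} = 0⊕1⊕0⊕1⊕1⊕1⊕1⊕0⊕1⊕1⊕1⊕1⊕1⊕0⊕0 = 0
p16 = XOR of data positions {17,18,19,20,21,22,23,24,25,26,27,28,29,30,31} = 0⊕0⊕1⊕0⊕0⊕0⊕0⊕0⊕1⊕1⊕1⊕1⊕1⊕0⊕0 = 0
Codeword b1..b31 = 1100110001011110001000001111100

1100110001011110001000001111100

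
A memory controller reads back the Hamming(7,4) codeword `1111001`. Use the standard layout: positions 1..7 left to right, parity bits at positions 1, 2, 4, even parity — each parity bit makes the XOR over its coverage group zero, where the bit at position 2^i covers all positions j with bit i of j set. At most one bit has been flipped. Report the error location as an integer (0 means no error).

s1: b1⊕b3⊕b5⊕b7 = 1⊕1⊕0⊕1 = 1
s2: b2⊕b3⊕b6⊕b7 = 1⊕1⊕0⊕1 = 1
s4: b4⊕b5⊕b6⊕b7 = 1⊕0⊕0⊕1 = 0
Syndrome (s4...s1) = 011 → position 3.

3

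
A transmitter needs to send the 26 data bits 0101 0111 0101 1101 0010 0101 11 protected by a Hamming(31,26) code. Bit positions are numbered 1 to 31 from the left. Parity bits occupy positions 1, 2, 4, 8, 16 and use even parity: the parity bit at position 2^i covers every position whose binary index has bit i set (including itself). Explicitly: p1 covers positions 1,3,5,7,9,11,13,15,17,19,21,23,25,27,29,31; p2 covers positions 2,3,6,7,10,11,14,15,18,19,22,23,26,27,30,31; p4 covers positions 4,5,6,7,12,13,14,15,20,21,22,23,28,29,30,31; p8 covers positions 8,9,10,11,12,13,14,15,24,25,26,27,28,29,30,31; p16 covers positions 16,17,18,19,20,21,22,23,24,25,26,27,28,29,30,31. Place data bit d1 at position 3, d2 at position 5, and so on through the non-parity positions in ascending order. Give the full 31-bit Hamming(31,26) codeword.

1100101101110101111010010010111

Place data bits at non-power-of-two positions: b3=0, b5=1, b6=0, b7=1, b9=0, b10=1, b11=1, b12=1, b13=0, b14=1, b15=0, b17=1, b18=1, b19=1, b20=0, b21=1, b22=0, b23=0, b24=1, b25=0, b26=0, b27=1, b28=0, b29=1, b30=1, b31=1.
p1 = XOR of data positions {3,5,7,9,11,13,15,17,19,21,23,25,27,29,31} = 0⊕1⊕1⊕0⊕1⊕0⊕0⊕1⊕1⊕1⊕0⊕0⊕1⊕1⊕1 = 1
p2 = XOR of data positions {3,6,7,10,11,14,15,18,19,22,23,26,27,30,31} = 0⊕0⊕1⊕1⊕1⊕1⊕0⊕1⊕1⊕0⊕0⊕0⊕1⊕1⊕1 = 1
p4 = XOR of data positions {5,6,7,12,13,14,15,20,21,22,23,28,29,30,31} = 1⊕0⊕1⊕1⊕0⊕1⊕0⊕0⊕1⊕0⊕0⊕0⊕1⊕1⊕1 = 0
p8 = XOR of data positions {9,10,11,12,13,14,15,24,25,26,27,28,29,30,31} = 0⊕1⊕1⊕1⊕0⊕1⊕0⊕1⊕0⊕0⊕1⊕0⊕1⊕1⊕1 = 1
p16 = XOR of data positions {17,18,19,20,21,22,23,24,25,26,27,28,29,30,31} = 1⊕1⊕1⊕0⊕1⊕0⊕0⊕1⊕0⊕0⊕1⊕0⊕1⊕1⊕1 = 1
Codeword b1..b31 = 1100101101110101111010010010111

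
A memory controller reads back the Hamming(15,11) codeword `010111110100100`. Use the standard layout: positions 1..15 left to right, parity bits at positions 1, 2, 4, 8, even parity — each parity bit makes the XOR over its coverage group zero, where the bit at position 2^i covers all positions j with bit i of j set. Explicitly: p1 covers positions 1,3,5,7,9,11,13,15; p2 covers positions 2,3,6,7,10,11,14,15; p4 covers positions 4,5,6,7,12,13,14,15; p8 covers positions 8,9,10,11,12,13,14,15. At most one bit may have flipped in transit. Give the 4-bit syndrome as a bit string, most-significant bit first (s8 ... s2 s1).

s1: b1⊕b3⊕b5⊕b7⊕b9⊕b11⊕b13⊕b15 = 0⊕0⊕1⊕1⊕0⊕0⊕1⊕0 = 1
s2: b2⊕b3⊕b6⊕b7⊕b10⊕b11⊕b14⊕b15 = 1⊕0⊕1⊕1⊕1⊕0⊕0⊕0 = 0
s4: b4⊕b5⊕b6⊕b7⊕b12⊕b13⊕b14⊕b15 = 1⊕1⊕1⊕1⊕0⊕1⊕0⊕0 = 1
s8: b8⊕b9⊕b10⊕b11⊕b12⊕b13⊕b14⊕b15 = 1⊕0⊕1⊕0⊕0⊕1⊕0⊕0 = 1
Syndrome (s8...s1) = 1101 → position 13.

1101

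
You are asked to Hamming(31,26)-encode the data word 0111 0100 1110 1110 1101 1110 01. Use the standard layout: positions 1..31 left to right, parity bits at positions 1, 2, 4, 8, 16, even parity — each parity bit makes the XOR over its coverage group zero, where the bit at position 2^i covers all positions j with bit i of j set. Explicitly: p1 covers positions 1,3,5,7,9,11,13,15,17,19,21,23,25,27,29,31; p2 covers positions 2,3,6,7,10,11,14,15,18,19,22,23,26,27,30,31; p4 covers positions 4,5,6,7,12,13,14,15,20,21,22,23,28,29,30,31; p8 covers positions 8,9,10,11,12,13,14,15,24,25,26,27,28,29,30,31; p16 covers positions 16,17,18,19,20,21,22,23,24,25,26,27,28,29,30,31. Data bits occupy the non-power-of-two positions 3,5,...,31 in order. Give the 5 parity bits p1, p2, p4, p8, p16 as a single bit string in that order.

10110

Place data bits at non-power-of-two positions: b3=0, b5=1, b6=1, b7=1, b9=0, b10=1, b11=0, b12=0, b13=1, b14=1, b15=1, b17=0, b18=1, b19=1, b20=1, b21=0, b22=1, b23=1, b24=0, b25=1, b26=1, b27=1, b28=1, b29=0, b30=0, b31=1.
p1 = XOR of data positions {3,5,7,9,11,13,15,17,19,21,23,25,27,29,31} = 0⊕1⊕1⊕0⊕0⊕1⊕1⊕0⊕1⊕0⊕1⊕1⊕1⊕0⊕1 = 1
p2 = XOR of data positions {3,6,7,10,11,14,15,18,19,22,23,26,27,30,31} = 0⊕1⊕1⊕1⊕0⊕1⊕1⊕1⊕1⊕1⊕1⊕1⊕1⊕0⊕1 = 0
p4 = XOR of data positions {5,6,7,12,13,14,15,20,21,22,23,28,29,30,31} = 1⊕1⊕1⊕0⊕1⊕1⊕1⊕1⊕0⊕1⊕1⊕1⊕0⊕0⊕1 = 1
p8 = XOR of data positions {9,10,11,12,13,14,15,24,25,26,27,28,29,30,31} = 0⊕1⊕0⊕0⊕1⊕1⊕1⊕0⊕1⊕1⊕1⊕1⊕0⊕0⊕1 = 1
p16 = XOR of data positions {17,18,19,20,21,22,23,24,25,26,27,28,29,30,31} = 0⊕1⊕1⊕1⊕0⊕1⊕1⊕0⊕1⊕1⊕1⊕1⊕0⊕0⊕1 = 0
Parity bits p1,p2,p4,p8,p16 = 10110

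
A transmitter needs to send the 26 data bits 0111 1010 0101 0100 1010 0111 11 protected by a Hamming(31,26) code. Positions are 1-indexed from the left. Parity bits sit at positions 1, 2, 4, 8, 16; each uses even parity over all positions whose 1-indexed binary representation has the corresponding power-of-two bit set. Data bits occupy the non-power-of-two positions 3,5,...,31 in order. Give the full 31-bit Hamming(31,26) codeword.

Place data bits at non-power-of-two positions: b3=0, b5=1, b6=1, b7=1, b9=1, b10=0, b11=1, b12=0, b13=0, b14=1, b15=0, b17=1, b18=0, b19=1, b20=0, b21=0, b22=1, b23=0, b24=1, b25=0, b26=0, b27=1, b28=1, b29=1, b30=1, b31=1.
p1 = XOR of data positions {3,5,7,9,11,13,15,17,19,21,23,25,27,29,31} = 0⊕1⊕1⊕1⊕1⊕0⊕0⊕1⊕1⊕0⊕0⊕0⊕1⊕1⊕1 = 1
p2 = XOR of data positions {3,6,7,10,11,14,15,18,19,22,23,26,27,30,31} = 0⊕1⊕1⊕0⊕1⊕1⊕0⊕0⊕1⊕1⊕0⊕0⊕1⊕1⊕1 = 1
p4 = XOR of data positions {5,6,7,12,13,14,15,20,21,22,23,28,29,30,31} = 1⊕1⊕1⊕0⊕0⊕1⊕0⊕0⊕0⊕1⊕0⊕1⊕1⊕1⊕1 = 1
p8 = XOR of data positions {9,10,11,12,13,14,15,24,25,26,27,28,29,30,31} = 1⊕0⊕1⊕0⊕0⊕1⊕0⊕1⊕0⊕0⊕1⊕1⊕1⊕1⊕1 = 1
p16 = XOR of data positions {17,18,19,20,21,22,23,24,25,26,27,28,29,30,31} = 1⊕0⊕1⊕0⊕0⊕1⊕0⊕1⊕0⊕0⊕1⊕1⊕1⊕1⊕1 = 1
Codeword b1..b31 = 1101111110100101101001010011111

1101111110100101101001010011111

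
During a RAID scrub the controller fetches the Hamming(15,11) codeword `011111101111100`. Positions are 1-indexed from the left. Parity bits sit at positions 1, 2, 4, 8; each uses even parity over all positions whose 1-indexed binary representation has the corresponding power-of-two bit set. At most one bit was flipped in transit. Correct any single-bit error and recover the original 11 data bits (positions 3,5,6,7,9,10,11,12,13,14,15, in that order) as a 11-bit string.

11111111100

s1: b1⊕b3⊕b5⊕b7⊕b9⊕b11⊕b13⊕b15 = 0⊕1⊕1⊕1⊕1⊕1⊕1⊕0 = 0
s2: b2⊕b3⊕b6⊕b7⊕b10⊕b11⊕b14⊕b15 = 1⊕1⊕1⊕1⊕1⊕1⊕0⊕0 = 0
s4: b4⊕b5⊕b6⊕b7⊕b12⊕b13⊕b14⊕b15 = 1⊕1⊕1⊕1⊕1⊕1⊕0⊕0 = 0
s8: b8⊕b9⊕b10⊕b11⊕b12⊕b13⊕b14⊕b15 = 0⊕1⊕1⊕1⊕1⊕1⊕0⊕0 = 1
Syndrome (s8...s1) = 1000 → position 8.
Flip bit 8: corrected codeword = 011111111111100
Data bits at positions 3,5,6,7,9,10,11,12,13,14,15: 11111111100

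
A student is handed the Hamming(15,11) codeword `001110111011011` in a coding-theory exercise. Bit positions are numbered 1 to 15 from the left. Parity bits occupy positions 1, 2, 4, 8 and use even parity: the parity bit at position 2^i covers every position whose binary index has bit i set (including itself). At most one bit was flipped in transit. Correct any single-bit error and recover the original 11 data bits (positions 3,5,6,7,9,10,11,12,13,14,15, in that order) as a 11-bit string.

11011011011

s1: b1⊕b3⊕b5⊕b7⊕b9⊕b11⊕b13⊕b15 = 0⊕1⊕1⊕1⊕1⊕1⊕0⊕1 = 0
s2: b2⊕b3⊕b6⊕b7⊕b10⊕b11⊕b14⊕b15 = 0⊕1⊕0⊕1⊕0⊕1⊕1⊕1 = 1
s4: b4⊕b5⊕b6⊕b7⊕b12⊕b13⊕b14⊕b15 = 1⊕1⊕0⊕1⊕1⊕0⊕1⊕1 = 0
s8: b8⊕b9⊕b10⊕b11⊕b12⊕b13⊕b14⊕b15 = 1⊕1⊕0⊕1⊕1⊕0⊕1⊕1 = 0
Syndrome (s8...s1) = 0010 → position 2.
Flip bit 2: corrected codeword = 011110111011011
Data bits at positions 3,5,6,7,9,10,11,12,13,14,15: 11011011011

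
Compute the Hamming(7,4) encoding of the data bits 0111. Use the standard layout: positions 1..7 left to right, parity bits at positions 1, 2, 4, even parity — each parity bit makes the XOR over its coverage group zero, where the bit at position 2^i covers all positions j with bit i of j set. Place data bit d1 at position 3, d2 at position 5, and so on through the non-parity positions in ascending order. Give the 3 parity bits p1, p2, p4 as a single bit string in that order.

001

Place data bits at non-power-of-two positions: b3=0, b5=1, b6=1, b7=1.
p1 = XOR of data positions {3,5,7} = 0⊕1⊕1 = 0
p2 = XOR of data positions {3,6,7} = 0⊕1⊕1 = 0
p4 = XOR of data positions {5,6,7} = 1⊕1⊕1 = 1
Parity bits p1,p2,p4 = 001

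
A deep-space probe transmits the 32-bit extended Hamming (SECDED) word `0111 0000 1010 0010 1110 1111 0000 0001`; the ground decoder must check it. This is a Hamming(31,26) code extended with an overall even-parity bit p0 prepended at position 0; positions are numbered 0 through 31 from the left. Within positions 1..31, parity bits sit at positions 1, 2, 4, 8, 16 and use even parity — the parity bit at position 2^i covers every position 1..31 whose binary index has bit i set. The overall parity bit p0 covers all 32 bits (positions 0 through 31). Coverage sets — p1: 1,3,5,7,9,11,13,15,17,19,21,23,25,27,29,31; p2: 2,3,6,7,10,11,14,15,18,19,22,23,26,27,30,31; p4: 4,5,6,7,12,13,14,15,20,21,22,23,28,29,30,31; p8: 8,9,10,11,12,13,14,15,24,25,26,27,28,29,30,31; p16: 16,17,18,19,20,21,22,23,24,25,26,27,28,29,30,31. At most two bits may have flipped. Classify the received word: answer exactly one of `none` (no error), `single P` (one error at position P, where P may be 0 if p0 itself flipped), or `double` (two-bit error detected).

none

s1: b1⊕b3⊕b5⊕b7⊕b9⊕b11⊕b13⊕b15⊕b17⊕b19⊕b21⊕b23⊕b25⊕b27⊕b29⊕b31 = 1⊕1⊕0⊕0⊕0⊕0⊕0⊕0⊕1⊕0⊕1⊕1⊕0⊕0⊕0⊕1 = 0
s2: b2⊕b3⊕b6⊕b7⊕b10⊕b11⊕b14⊕b15⊕b18⊕b19⊕b22⊕b23⊕b26⊕b27⊕b30⊕b31 = 1⊕1⊕0⊕0⊕1⊕0⊕1⊕0⊕1⊕0⊕1⊕1⊕0⊕0⊕0⊕1 = 0
s4: b4⊕b5⊕b6⊕b7⊕b12⊕b13⊕b14⊕b15⊕b20⊕b21⊕b22⊕b23⊕b28⊕b29⊕b30⊕b31 = 0⊕0⊕0⊕0⊕0⊕0⊕1⊕0⊕1⊕1⊕1⊕1⊕0⊕0⊕0⊕1 = 0
s8: b8⊕b9⊕b10⊕b11⊕b12⊕b13⊕b14⊕b15⊕b24⊕b25⊕b26⊕b27⊕b28⊕b29⊕b30⊕b31 = 1⊕0⊕1⊕0⊕0⊕0⊕1⊕0⊕0⊕0⊕0⊕0⊕0⊕0⊕0⊕1 = 0
s16: b16⊕b17⊕b18⊕b19⊕b20⊕b21⊕b22⊕b23⊕b24⊕b25⊕b26⊕b27⊕b28⊕b29⊕b30⊕b31 = 1⊕1⊕1⊕0⊕1⊕1⊕1⊕1⊕0⊕0⊕0⊕0⊕0⊕0⊕0⊕1 = 0
Syndrome (s16...s1) = 00000 → position 0 (no error).
Overall parity (XOR of all 32 bits, including p0): 0⊕1⊕1⊕1⊕0⊕0⊕0⊕0⊕1⊕0⊕1⊕0⊕0⊕0⊕1⊕0⊕1⊕1⊕1⊕0⊕1⊕1⊕1⊕1⊕0⊕0⊕0⊕0⊕0⊕0⊕0⊕1 = 0
Overall=0, syndrome position=0 → no error.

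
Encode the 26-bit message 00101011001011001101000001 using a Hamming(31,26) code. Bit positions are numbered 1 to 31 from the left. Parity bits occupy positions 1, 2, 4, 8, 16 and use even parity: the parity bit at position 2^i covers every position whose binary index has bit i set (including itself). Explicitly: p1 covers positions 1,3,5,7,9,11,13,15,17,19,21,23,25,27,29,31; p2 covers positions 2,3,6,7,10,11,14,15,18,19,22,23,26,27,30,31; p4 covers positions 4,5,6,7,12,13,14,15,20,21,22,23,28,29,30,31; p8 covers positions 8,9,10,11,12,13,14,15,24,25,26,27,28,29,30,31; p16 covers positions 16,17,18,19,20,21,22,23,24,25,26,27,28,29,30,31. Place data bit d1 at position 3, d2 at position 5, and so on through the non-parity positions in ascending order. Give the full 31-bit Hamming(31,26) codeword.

1000010010110010011001101000001

Place data bits at non-power-of-two positions: b3=0, b5=0, b6=1, b7=0, b9=1, b10=0, b11=1, b12=1, b13=0, b14=0, b15=1, b17=0, b18=1, b19=1, b20=0, b21=0, b22=1, b23=1, b24=0, b25=1, b26=0, b27=0, b28=0, b29=0, b30=0, b31=1.
p1 = XOR of data positions {3,5,7,9,11,13,15,17,19,21,23,25,27,29,31} = 0⊕0⊕0⊕1⊕1⊕0⊕1⊕0⊕1⊕0⊕1⊕1⊕0⊕0⊕1 = 1
p2 = XOR of data positions {3,6,7,10,11,14,15,18,19,22,23,26,27,30,31} = 0⊕1⊕0⊕0⊕1⊕0⊕1⊕1⊕1⊕1⊕1⊕0⊕0⊕0⊕1 = 0
p4 = XOR of data positions {5,6,7,12,13,14,15,20,21,22,23,28,29,30,31} = 0⊕1⊕0⊕1⊕0⊕0⊕1⊕0⊕0⊕1⊕1⊕0⊕0⊕0⊕1 = 0
p8 = XOR of data positions {9,10,11,12,13,14,15,24,25,26,27,28,29,30,31} = 1⊕0⊕1⊕1⊕0⊕0⊕1⊕0⊕1⊕0⊕0⊕0⊕0⊕0⊕1 = 0
p16 = XOR of data positions {17,18,19,20,21,22,23,24,25,26,27,28,29,30,31} = 0⊕1⊕1⊕0⊕0⊕1⊕1⊕0⊕1⊕0⊕0⊕0⊕0⊕0⊕1 = 0
Codeword b1..b31 = 1000010010110010011001101000001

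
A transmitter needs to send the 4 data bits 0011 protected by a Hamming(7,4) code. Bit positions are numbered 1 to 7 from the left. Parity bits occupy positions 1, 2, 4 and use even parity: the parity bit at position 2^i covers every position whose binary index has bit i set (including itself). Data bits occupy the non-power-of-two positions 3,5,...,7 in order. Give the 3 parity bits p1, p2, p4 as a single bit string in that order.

Place data bits at non-power-of-two positions: b3=0, b5=0, b6=1, b7=1.
p1 = XOR of data positions {3,5,7} = 0⊕0⊕1 = 1
p2 = XOR of data positions {3,6,7} = 0⊕1⊕1 = 0
p4 = XOR of data positions {5,6,7} = 0⊕1⊕1 = 0
Parity bits p1,p2,p4 = 100

100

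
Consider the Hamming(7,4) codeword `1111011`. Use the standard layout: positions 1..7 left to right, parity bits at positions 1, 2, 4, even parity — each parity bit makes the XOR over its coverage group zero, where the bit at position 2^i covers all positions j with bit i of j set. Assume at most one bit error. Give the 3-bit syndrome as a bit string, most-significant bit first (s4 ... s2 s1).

101

s1: b1⊕b3⊕b5⊕b7 = 1⊕1⊕0⊕1 = 1
s2: b2⊕b3⊕b6⊕b7 = 1⊕1⊕1⊕1 = 0
s4: b4⊕b5⊕b6⊕b7 = 1⊕0⊕1⊕1 = 1
Syndrome (s4...s1) = 101 → position 5.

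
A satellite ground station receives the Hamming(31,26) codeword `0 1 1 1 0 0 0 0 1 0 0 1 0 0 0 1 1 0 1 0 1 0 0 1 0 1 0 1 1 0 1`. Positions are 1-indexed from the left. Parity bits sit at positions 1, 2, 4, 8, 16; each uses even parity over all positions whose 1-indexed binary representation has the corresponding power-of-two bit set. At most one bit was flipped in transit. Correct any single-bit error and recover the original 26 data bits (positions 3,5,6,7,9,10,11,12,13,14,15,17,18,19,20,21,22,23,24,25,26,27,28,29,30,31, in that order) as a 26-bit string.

s1: b1⊕b3⊕b5⊕b7⊕b9⊕b11⊕b13⊕b15⊕b17⊕b19⊕b21⊕b23⊕b25⊕b27⊕b29⊕b31 = 0⊕1⊕0⊕0⊕1⊕0⊕0⊕0⊕1⊕1⊕1⊕0⊕0⊕0⊕1⊕1 = 1
s2: b2⊕b3⊕b6⊕b7⊕b10⊕b11⊕b14⊕b15⊕b18⊕b19⊕b22⊕b23⊕b26⊕b27⊕b30⊕b31 = 1⊕1⊕0⊕0⊕0⊕0⊕0⊕0⊕0⊕1⊕0⊕0⊕1⊕0⊕0⊕1 = 1
s4: b4⊕b5⊕b6⊕b7⊕b12⊕b13⊕b14⊕b15⊕b20⊕b21⊕b22⊕b23⊕b28⊕b29⊕b30⊕b31 = 1⊕0⊕0⊕0⊕1⊕0⊕0⊕0⊕0⊕1⊕0⊕0⊕1⊕1⊕0⊕1 = 0
s8: b8⊕b9⊕b10⊕b11⊕b12⊕b13⊕b14⊕b15⊕b24⊕b25⊕b26⊕b27⊕b28⊕b29⊕b30⊕b31 = 0⊕1⊕0⊕0⊕1⊕0⊕0⊕0⊕1⊕0⊕1⊕0⊕1⊕1⊕0⊕1 = 1
s16: b16⊕b17⊕b18⊕b19⊕b20⊕b21⊕b22⊕b23⊕b24⊕b25⊕b26⊕b27⊕b28⊕b29⊕b30⊕b31 = 1⊕1⊕0⊕1⊕0⊕1⊕0⊕0⊕1⊕0⊕1⊕0⊕1⊕1⊕0⊕1 = 1
Syndrome (s16...s1) = 11011 → position 27.
Flip bit 27: corrected codeword = 0111000010010001101010010111101
Data bits at positions 3,5,6,7,9,10,11,12,13,14,15,17,18,19,20,21,22,23,24,25,26,27,28,29,30,31: 10001001000101010010111101

10001001000101010010111101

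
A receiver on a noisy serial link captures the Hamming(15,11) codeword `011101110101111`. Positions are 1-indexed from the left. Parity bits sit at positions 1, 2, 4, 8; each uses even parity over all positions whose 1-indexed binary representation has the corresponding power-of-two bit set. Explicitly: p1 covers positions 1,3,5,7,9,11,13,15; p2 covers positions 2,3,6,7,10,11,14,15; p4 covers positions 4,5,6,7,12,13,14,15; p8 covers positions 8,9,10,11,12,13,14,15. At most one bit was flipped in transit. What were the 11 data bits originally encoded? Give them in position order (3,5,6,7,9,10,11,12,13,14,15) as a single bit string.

10010101111

s1: b1⊕b3⊕b5⊕b7⊕b9⊕b11⊕b13⊕b15 = 0⊕1⊕0⊕1⊕0⊕0⊕1⊕1 = 0
s2: b2⊕b3⊕b6⊕b7⊕b10⊕b11⊕b14⊕b15 = 1⊕1⊕1⊕1⊕1⊕0⊕1⊕1 = 1
s4: b4⊕b5⊕b6⊕b7⊕b12⊕b13⊕b14⊕b15 = 1⊕0⊕1⊕1⊕1⊕1⊕1⊕1 = 1
s8: b8⊕b9⊕b10⊕b11⊕b12⊕b13⊕b14⊕b15 = 1⊕0⊕1⊕0⊕1⊕1⊕1⊕1 = 0
Syndrome (s8...s1) = 0110 → position 6.
Flip bit 6: corrected codeword = 011100110101111
Data bits at positions 3,5,6,7,9,10,11,12,13,14,15: 10010101111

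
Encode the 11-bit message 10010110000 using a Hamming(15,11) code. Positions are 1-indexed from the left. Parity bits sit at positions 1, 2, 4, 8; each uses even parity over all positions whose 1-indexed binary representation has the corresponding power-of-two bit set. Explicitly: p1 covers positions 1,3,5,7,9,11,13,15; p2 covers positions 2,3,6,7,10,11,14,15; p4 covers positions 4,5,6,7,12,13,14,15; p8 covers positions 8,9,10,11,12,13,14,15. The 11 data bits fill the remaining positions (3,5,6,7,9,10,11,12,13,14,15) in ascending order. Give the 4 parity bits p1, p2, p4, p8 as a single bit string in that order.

Place data bits at non-power-of-two positions: b3=1, b5=0, b6=0, b7=1, b9=0, b10=1, b11=1, b12=0, b13=0, b14=0, b15=0.
p1 = XOR of data positions {3,5,7,9,11,13,15} = 1⊕0⊕1⊕0⊕1⊕0⊕0 = 1
p2 = XOR of data positions {3,6,7,10,11,14,15} = 1⊕0⊕1⊕1⊕1⊕0⊕0 = 0
p4 = XOR of data positions {5,6,7,12,13,14,15} = 0⊕0⊕1⊕0⊕0⊕0⊕0 = 1
p8 = XOR of data positions {9,10,11,12,13,14,15} = 0⊕1⊕1⊕0⊕0⊕0⊕0 = 0
Parity bits p1,p2,p4,p8 = 1010

1010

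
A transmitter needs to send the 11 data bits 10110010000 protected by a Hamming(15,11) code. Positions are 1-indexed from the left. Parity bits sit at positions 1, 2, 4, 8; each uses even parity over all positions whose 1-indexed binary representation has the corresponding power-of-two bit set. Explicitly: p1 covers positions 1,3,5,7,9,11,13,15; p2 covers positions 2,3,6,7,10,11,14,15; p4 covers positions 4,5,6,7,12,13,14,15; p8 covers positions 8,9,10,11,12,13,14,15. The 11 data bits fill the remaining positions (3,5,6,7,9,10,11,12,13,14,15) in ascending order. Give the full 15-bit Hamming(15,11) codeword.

101001110010000

Place data bits at non-power-of-two positions: b3=1, b5=0, b6=1, b7=1, b9=0, b10=0, b11=1, b12=0, b13=0, b14=0, b15=0.
p1 = XOR of data positions {3,5,7,9,11,13,15} = 1⊕0⊕1⊕0⊕1⊕0⊕0 = 1
p2 = XOR of data positions {3,6,7,10,11,14,15} = 1⊕1⊕1⊕0⊕1⊕0⊕0 = 0
p4 = XOR of data positions {5,6,7,12,13,14,15} = 0⊕1⊕1⊕0⊕0⊕0⊕0 = 0
p8 = XOR of data positions {9,10,11,12,13,14,15} = 0⊕0⊕1⊕0⊕0⊕0⊕0 = 1
Codeword b1..b15 = 101001110010000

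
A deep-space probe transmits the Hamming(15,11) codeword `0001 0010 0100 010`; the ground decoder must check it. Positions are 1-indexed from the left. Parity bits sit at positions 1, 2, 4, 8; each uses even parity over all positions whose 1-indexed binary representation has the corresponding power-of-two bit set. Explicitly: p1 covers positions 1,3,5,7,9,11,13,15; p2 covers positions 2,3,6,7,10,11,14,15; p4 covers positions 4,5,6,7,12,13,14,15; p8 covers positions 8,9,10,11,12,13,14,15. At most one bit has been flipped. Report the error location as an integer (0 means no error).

7

s1: b1⊕b3⊕b5⊕b7⊕b9⊕b11⊕b13⊕b15 = 0⊕0⊕0⊕1⊕0⊕0⊕0⊕0 = 1
s2: b2⊕b3⊕b6⊕b7⊕b10⊕b11⊕b14⊕b15 = 0⊕0⊕0⊕1⊕1⊕0⊕1⊕0 = 1
s4: b4⊕b5⊕b6⊕b7⊕b12⊕b13⊕b14⊕b15 = 1⊕0⊕0⊕1⊕0⊕0⊕1⊕0 = 1
s8: b8⊕b9⊕b10⊕b11⊕b12⊕b13⊕b14⊕b15 = 0⊕0⊕1⊕0⊕0⊕0⊕1⊕0 = 0
Syndrome (s8...s1) = 0111 → position 7.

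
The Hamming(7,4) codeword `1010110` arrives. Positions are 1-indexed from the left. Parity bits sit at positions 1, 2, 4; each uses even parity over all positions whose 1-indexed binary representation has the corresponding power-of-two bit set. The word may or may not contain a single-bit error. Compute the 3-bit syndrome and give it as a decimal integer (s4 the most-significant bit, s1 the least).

1

s1: b1⊕b3⊕b5⊕b7 = 1⊕1⊕1⊕0 = 1
s2: b2⊕b3⊕b6⊕b7 = 0⊕1⊕1⊕0 = 0
s4: b4⊕b5⊕b6⊕b7 = 0⊕1⊕1⊕0 = 0
Syndrome (s4...s1) = 001 → position 1.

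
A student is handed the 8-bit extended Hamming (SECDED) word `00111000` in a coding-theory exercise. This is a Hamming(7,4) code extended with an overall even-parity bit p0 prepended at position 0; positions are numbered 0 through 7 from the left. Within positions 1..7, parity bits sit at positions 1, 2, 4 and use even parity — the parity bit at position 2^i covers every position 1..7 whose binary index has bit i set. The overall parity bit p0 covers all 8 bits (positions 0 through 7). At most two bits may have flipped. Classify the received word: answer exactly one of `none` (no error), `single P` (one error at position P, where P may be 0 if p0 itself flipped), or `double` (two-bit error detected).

s1: b1⊕b3⊕b5⊕b7 = 0⊕1⊕0⊕0 = 1
s2: b2⊕b3⊕b6⊕b7 = 1⊕1⊕0⊕0 = 0
s4: b4⊕b5⊕b6⊕b7 = 1⊕0⊕0⊕0 = 1
Syndrome (s4...s1) = 101 → position 5.
Overall parity (XOR of all 8 bits, including p0): 0⊕0⊕1⊕1⊕1⊕0⊕0⊕0 = 1
Overall=1, syndrome position=5 → single-bit error at position 5.

single 5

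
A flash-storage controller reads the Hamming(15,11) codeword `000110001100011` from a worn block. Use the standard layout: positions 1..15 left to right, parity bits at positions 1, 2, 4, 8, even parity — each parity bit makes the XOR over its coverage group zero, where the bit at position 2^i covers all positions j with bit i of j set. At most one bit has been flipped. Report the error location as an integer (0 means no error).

s1: b1⊕b3⊕b5⊕b7⊕b9⊕b11⊕b13⊕b15 = 0⊕0⊕1⊕0⊕1⊕0⊕0⊕1 = 1
s2: b2⊕b3⊕b6⊕b7⊕b10⊕b11⊕b14⊕b15 = 0⊕0⊕0⊕0⊕1⊕0⊕1⊕1 = 1
s4: b4⊕b5⊕b6⊕b7⊕b12⊕b13⊕b14⊕b15 = 1⊕1⊕0⊕0⊕0⊕0⊕1⊕1 = 0
s8: b8⊕b9⊕b10⊕b11⊕b12⊕b13⊕b14⊕b15 = 0⊕1⊕1⊕0⊕0⊕0⊕1⊕1 = 0
Syndrome (s8...s1) = 0011 → position 3.

3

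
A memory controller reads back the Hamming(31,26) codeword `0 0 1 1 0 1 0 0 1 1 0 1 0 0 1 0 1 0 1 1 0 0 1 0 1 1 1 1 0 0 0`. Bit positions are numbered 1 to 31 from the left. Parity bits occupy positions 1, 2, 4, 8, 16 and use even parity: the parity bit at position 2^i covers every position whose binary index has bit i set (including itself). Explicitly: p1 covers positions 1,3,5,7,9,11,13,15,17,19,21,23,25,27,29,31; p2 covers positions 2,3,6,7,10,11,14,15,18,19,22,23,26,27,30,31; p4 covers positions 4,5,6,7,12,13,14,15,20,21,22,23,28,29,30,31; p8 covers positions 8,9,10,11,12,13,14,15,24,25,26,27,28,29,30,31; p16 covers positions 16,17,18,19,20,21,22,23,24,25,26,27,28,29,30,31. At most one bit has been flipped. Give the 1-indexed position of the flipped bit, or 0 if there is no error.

4

s1: b1⊕b3⊕b5⊕b7⊕b9⊕b11⊕b13⊕b15⊕b17⊕b19⊕b21⊕b23⊕b25⊕b27⊕b29⊕b31 = 0⊕1⊕0⊕0⊕1⊕0⊕0⊕1⊕1⊕1⊕0⊕1⊕1⊕1⊕0⊕0 = 0
s2: b2⊕b3⊕b6⊕b7⊕b10⊕b11⊕b14⊕b15⊕b18⊕b19⊕b22⊕b23⊕b26⊕b27⊕b30⊕b31 = 0⊕1⊕1⊕0⊕1⊕0⊕0⊕1⊕0⊕1⊕0⊕1⊕1⊕1⊕0⊕0 = 0
s4: b4⊕b5⊕b6⊕b7⊕b12⊕b13⊕b14⊕b15⊕b20⊕b21⊕b22⊕b23⊕b28⊕b29⊕b30⊕b31 = 1⊕0⊕1⊕0⊕1⊕0⊕0⊕1⊕1⊕0⊕0⊕1⊕1⊕0⊕0⊕0 = 1
s8: b8⊕b9⊕b10⊕b11⊕b12⊕b13⊕b14⊕b15⊕b24⊕b25⊕b26⊕b27⊕b28⊕b29⊕b30⊕b31 = 0⊕1⊕1⊕0⊕1⊕0⊕0⊕1⊕0⊕1⊕1⊕1⊕1⊕0⊕0⊕0 = 0
s16: b16⊕b17⊕b18⊕b19⊕b20⊕b21⊕b22⊕b23⊕b24⊕b25⊕b26⊕b27⊕b28⊕b29⊕b30⊕b31 = 0⊕1⊕0⊕1⊕1⊕0⊕0⊕1⊕0⊕1⊕1⊕1⊕1⊕0⊕0⊕0 = 0
Syndrome (s16...s1) = 00100 → position 4.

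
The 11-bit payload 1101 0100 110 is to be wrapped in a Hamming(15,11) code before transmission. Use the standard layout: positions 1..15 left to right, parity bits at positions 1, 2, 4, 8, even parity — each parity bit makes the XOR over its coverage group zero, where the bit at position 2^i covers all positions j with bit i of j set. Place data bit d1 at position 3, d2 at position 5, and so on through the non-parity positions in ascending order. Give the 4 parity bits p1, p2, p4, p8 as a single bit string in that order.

Place data bits at non-power-of-two positions: b3=1, b5=1, b6=0, b7=1, b9=0, b10=1, b11=0, b12=0, b13=1, b14=1, b15=0.
p1 = XOR of data positions {3,5,7,9,11,13,15} = 1⊕1⊕1⊕0⊕0⊕1⊕0 = 0
p2 = XOR of data positions {3,6,7,10,11,14,15} = 1⊕0⊕1⊕1⊕0⊕1⊕0 = 0
p4 = XOR of data positions {5,6,7,12,13,14,15} = 1⊕0⊕1⊕0⊕1⊕1⊕0 = 0
p8 = XOR of data positions {9,10,11,12,13,14,15} = 0⊕1⊕0⊕0⊕1⊕1⊕0 = 1
Parity bits p1,p2,p4,p8 = 0001

0001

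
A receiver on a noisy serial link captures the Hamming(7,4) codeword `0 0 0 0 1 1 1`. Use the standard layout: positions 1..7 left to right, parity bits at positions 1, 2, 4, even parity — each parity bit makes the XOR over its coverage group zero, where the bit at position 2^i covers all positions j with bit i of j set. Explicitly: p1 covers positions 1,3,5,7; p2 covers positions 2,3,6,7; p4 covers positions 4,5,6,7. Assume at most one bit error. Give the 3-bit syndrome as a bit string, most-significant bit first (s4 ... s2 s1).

100

s1: b1⊕b3⊕b5⊕b7 = 0⊕0⊕1⊕1 = 0
s2: b2⊕b3⊕b6⊕b7 = 0⊕0⊕1⊕1 = 0
s4: b4⊕b5⊕b6⊕b7 = 0⊕1⊕1⊕1 = 1
Syndrome (s4...s1) = 100 → position 4.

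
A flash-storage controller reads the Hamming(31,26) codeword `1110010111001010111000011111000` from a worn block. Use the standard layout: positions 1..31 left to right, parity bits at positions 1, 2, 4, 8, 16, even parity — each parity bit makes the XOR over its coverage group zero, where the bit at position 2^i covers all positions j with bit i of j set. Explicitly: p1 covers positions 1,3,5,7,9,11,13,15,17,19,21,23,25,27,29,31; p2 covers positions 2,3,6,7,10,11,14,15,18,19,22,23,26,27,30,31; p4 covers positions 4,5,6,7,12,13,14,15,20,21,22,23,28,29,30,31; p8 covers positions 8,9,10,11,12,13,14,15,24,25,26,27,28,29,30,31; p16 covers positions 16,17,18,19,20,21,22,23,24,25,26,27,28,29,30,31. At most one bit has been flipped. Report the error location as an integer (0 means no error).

3

s1: b1⊕b3⊕b5⊕b7⊕b9⊕b11⊕b13⊕b15⊕b17⊕b19⊕b21⊕b23⊕b25⊕b27⊕b29⊕b31 = 1⊕1⊕0⊕0⊕1⊕0⊕1⊕1⊕1⊕1⊕0⊕0⊕1⊕1⊕0⊕0 = 1
s2: b2⊕b3⊕b6⊕b7⊕b10⊕b11⊕b14⊕b15⊕b18⊕b19⊕b22⊕b23⊕b26⊕b27⊕b30⊕b31 = 1⊕1⊕1⊕0⊕1⊕0⊕0⊕1⊕1⊕1⊕0⊕0⊕1⊕1⊕0⊕0 = 1
s4: b4⊕b5⊕b6⊕b7⊕b12⊕b13⊕b14⊕b15⊕b20⊕b21⊕b22⊕b23⊕b28⊕b29⊕b30⊕b31 = 0⊕0⊕1⊕0⊕0⊕1⊕0⊕1⊕0⊕0⊕0⊕0⊕1⊕0⊕0⊕0 = 0
s8: b8⊕b9⊕b10⊕b11⊕b12⊕b13⊕b14⊕b15⊕b24⊕b25⊕b26⊕b27⊕b28⊕b29⊕b30⊕b31 = 1⊕1⊕1⊕0⊕0⊕1⊕0⊕1⊕1⊕1⊕1⊕1⊕1⊕0⊕0⊕0 = 0
s16: b16⊕b17⊕b18⊕b19⊕b20⊕b21⊕b22⊕b23⊕b24⊕b25⊕b26⊕b27⊕b28⊕b29⊕b30⊕b31 = 0⊕1⊕1⊕1⊕0⊕0⊕0⊕0⊕1⊕1⊕1⊕1⊕1⊕0⊕0⊕0 = 0
Syndrome (s16...s1) = 00011 → position 3.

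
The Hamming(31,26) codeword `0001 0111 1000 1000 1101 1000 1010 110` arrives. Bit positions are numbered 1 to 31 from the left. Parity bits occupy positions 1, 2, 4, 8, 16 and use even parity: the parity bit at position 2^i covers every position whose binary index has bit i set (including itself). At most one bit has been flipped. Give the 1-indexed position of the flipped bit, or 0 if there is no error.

10

s1: b1⊕b3⊕b5⊕b7⊕b9⊕b11⊕b13⊕b15⊕b17⊕b19⊕b21⊕b23⊕b25⊕b27⊕b29⊕b31 = 0⊕0⊕0⊕1⊕1⊕0⊕1⊕0⊕1⊕0⊕1⊕0⊕1⊕1⊕1⊕0 = 0
s2: b2⊕b3⊕b6⊕b7⊕b10⊕b11⊕b14⊕b15⊕b18⊕b19⊕b22⊕b23⊕b26⊕b27⊕b30⊕b31 = 0⊕0⊕1⊕1⊕0⊕0⊕0⊕0⊕1⊕0⊕0⊕0⊕0⊕1⊕1⊕0 = 1
s4: b4⊕b5⊕b6⊕b7⊕b12⊕b13⊕b14⊕b15⊕b20⊕b21⊕b22⊕b23⊕b28⊕b29⊕b30⊕b31 = 1⊕0⊕1⊕1⊕0⊕1⊕0⊕0⊕1⊕1⊕0⊕0⊕0⊕1⊕1⊕0 = 0
s8: b8⊕b9⊕b10⊕b11⊕b12⊕b13⊕b14⊕b15⊕b24⊕b25⊕b26⊕b27⊕b28⊕b29⊕b30⊕b31 = 1⊕1⊕0⊕0⊕0⊕1⊕0⊕0⊕0⊕1⊕0⊕1⊕0⊕1⊕1⊕0 = 1
s16: b16⊕b17⊕b18⊕b19⊕b20⊕b21⊕b22⊕b23⊕b24⊕b25⊕b26⊕b27⊕b28⊕b29⊕b30⊕b31 = 0⊕1⊕1⊕0⊕1⊕1⊕0⊕0⊕0⊕1⊕0⊕1⊕0⊕1⊕1⊕0 = 0
Syndrome (s16...s1) = 01010 → position 10.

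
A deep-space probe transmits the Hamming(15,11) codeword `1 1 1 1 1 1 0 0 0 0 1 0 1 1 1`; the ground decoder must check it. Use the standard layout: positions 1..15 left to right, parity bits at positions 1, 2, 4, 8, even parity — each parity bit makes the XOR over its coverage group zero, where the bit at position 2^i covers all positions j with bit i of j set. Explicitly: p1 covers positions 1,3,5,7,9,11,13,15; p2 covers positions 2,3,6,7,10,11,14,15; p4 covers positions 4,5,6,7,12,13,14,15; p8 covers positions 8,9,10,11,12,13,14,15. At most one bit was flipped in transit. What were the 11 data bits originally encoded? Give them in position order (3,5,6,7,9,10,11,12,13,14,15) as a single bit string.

s1: b1⊕b3⊕b5⊕b7⊕b9⊕b11⊕b13⊕b15 = 1⊕1⊕1⊕0⊕0⊕1⊕1⊕1 = 0
s2: b2⊕b3⊕b6⊕b7⊕b10⊕b11⊕b14⊕b15 = 1⊕1⊕1⊕0⊕0⊕1⊕1⊕1 = 0
s4: b4⊕b5⊕b6⊕b7⊕b12⊕b13⊕b14⊕b15 = 1⊕1⊕1⊕0⊕0⊕1⊕1⊕1 = 0
s8: b8⊕b9⊕b10⊕b11⊕b12⊕b13⊕b14⊕b15 = 0⊕0⊕0⊕1⊕0⊕1⊕1⊕1 = 0
Syndrome (s8...s1) = 0000 → position 0 (no error).
No correction needed.
Data bits at positions 3,5,6,7,9,10,11,12,13,14,15: 11100010111

11100010111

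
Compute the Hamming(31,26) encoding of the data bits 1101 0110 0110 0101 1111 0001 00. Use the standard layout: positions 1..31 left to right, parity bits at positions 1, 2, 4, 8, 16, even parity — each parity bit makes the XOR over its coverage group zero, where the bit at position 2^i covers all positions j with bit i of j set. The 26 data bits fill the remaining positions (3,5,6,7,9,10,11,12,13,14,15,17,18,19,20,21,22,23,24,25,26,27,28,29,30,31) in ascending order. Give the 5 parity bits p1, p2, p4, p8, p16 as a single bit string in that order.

Place data bits at non-power-of-two positions: b3=1, b5=1, b6=0, b7=1, b9=0, b10=1, b11=1, b12=0, b13=0, b14=1, b15=1, b17=0, b18=0, b19=1, b20=0, b21=1, b22=1, b23=1, b24=1, b25=1, b26=0, b27=0, b28=0, b29=1, b30=0, b31=0.
p1 = XOR of data positions {3,5,7,9,11,13,15,17,19,21,23,25,27,29,31} = 1⊕1⊕1⊕0⊕1⊕0⊕1⊕0⊕1⊕1⊕1⊕1⊕0⊕1⊕0 = 0
p2 = XOR of data positions {3,6,7,10,11,14,15,18,19,22,23,26,27,30,31} = 1⊕0⊕1⊕1⊕1⊕1⊕1⊕0⊕1⊕1⊕1⊕0⊕0⊕0⊕0 = 1
p4 = XOR of data positions {5,6,7,12,13,14,15,20,21,22,23,28,29,30,31} = 1⊕0⊕1⊕0⊕0⊕1⊕1⊕0⊕1⊕1⊕1⊕0⊕1⊕0⊕0 = 0
p8 = XOR of data positions {9,10,11,12,13,14,15,24,25,26,27,28,29,30,31} = 0⊕1⊕1⊕0⊕0⊕1⊕1⊕1⊕1⊕0⊕0⊕0⊕1⊕0⊕0 = 1
p16 = XOR of data positions {17,18,19,20,21,22,23,24,25,26,27,28,29,30,31} = 0⊕0⊕1⊕0⊕1⊕1⊕1⊕1⊕1⊕0⊕0⊕0⊕1⊕0⊕0 = 1
Parity bits p1,p2,p4,p8,p16 = 01011

01011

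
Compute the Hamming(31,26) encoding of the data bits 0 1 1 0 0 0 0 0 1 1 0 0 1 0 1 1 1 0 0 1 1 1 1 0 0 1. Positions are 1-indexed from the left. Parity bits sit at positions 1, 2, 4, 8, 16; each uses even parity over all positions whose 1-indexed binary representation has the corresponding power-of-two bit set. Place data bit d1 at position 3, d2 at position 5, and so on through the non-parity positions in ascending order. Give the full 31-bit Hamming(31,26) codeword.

Place data bits at non-power-of-two positions: b3=0, b5=1, b6=1, b7=0, b9=0, b10=0, b11=0, b12=0, b13=1, b14=1, b15=0, b17=0, b18=1, b19=0, b20=1, b21=1, b22=1, b23=0, b24=0, b25=1, b26=1, b27=1, b28=1, b29=0, b30=0, b31=1.
p1 = XOR of data positions {3,5,7,9,11,13,15,17,19,21,23,25,27,29,31} = 0⊕1⊕0⊕0⊕0⊕1⊕0⊕0⊕0⊕1⊕0⊕1⊕1⊕0⊕1 = 0
p2 = XOR of data positions {3,6,7,10,11,14,15,18,19,22,23,26,27,30,31} = 0⊕1⊕0⊕0⊕0⊕1⊕0⊕1⊕0⊕1⊕0⊕1⊕1⊕0⊕1 = 1
p4 = XOR of data positions {5,6,7,12,13,14,15,20,21,22,23,28,29,30,31} = 1⊕1⊕0⊕0⊕1⊕1⊕0⊕1⊕1⊕1⊕0⊕1⊕0⊕0⊕1 = 1
p8 = XOR of data positions {9,10,11,12,13,14,15,24,25,26,27,28,29,30,31} = 0⊕0⊕0⊕0⊕1⊕1⊕0⊕0⊕1⊕1⊕1⊕1⊕0⊕0⊕1 = 1
p16 = XOR of data positions {17,18,19,20,21,22,23,24,25,26,27,28,29,30,31} = 0⊕1⊕0⊕1⊕1⊕1⊕0⊕0⊕1⊕1⊕1⊕1⊕0⊕0⊕1 = 1
Codeword b1..b31 = 0101110100001101010111001111001

0101110100001101010111001111001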